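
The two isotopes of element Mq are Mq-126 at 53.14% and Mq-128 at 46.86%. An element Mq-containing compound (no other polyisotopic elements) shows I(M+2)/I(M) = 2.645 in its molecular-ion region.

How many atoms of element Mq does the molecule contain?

3

The M+2/M ratio from n Mq atoms is n · q/p = n · 0.4686/0.5314.
n = 2.645 × 0.5314/0.4686 = 3.00 ≈ 3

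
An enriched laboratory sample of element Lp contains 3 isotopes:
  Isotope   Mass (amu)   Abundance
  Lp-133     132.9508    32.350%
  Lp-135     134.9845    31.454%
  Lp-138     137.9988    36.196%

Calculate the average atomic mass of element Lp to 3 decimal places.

135.418 amu

The abundance-weighted mean is 0.32350 × 132.9508 + 0.31454 × 134.9845 + 0.36196 × 137.9988
= 43.00958 + 42.45802 + 49.95005 = 135.41765 amu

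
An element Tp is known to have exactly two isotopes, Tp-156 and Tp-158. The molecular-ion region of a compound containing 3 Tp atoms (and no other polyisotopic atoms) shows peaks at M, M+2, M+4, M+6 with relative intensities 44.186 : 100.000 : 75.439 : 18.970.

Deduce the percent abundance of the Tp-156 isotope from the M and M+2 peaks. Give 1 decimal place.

57.0%

Let p = fractional abundance of Tp-156. I(M+2)/I(M) = [C(3,1)·p^2·(1−p)] / p^3 = 3·(1−p)/p = 100.000/44.186 = 2.2632
(1−p)/p = 2.2632/3 = 0.7544  ⇒  p = 1/(1 + 0.7544) = 0.5700
Tp-156: 57.0%, Tp-158: 43.0%.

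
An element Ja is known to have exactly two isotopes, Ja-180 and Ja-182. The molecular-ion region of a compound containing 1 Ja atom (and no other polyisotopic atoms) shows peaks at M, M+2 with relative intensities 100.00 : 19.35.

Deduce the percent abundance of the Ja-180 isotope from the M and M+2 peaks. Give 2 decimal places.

83.79%

Let p = fractional abundance of Ja-180. I(M+2)/I(M) = [C(1,1)·p^0·(1−p)] / p^1 = 1·(1−p)/p = 19.35/100.00 = 0.1935
(1−p)/p = 0.1935/1 = 0.1935  ⇒  p = 1/(1 + 0.1935) = 0.8379
Ja-180: 83.79%, Ja-182: 16.21%.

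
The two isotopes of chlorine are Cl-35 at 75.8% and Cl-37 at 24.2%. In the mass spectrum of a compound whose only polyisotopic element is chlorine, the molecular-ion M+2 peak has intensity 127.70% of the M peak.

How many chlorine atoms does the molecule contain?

4

With n Cl atoms, P(M+2)/P(M) = C(n,1)·p^(n−1)q / p^n = n·q/p = n · 0.242/0.758.
n = 1.2770 × 0.758/0.242 = 4.00 ≈ 4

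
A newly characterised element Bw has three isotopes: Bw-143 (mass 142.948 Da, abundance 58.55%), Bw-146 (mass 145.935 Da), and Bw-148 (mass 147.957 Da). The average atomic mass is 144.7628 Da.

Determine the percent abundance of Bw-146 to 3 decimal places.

The remaining 41.45% is split between Bw-146 (fraction x) and Bw-148 (fraction 0.4145 − x).
Substituting: 145.935x + 147.957(0.4145 − x) = 61.066746
(145.935 − 147.957)x = -0.2614305  ⇒  x = 0.12929, y = 0.28521
Bw-146: 12.929%, Bw-148: 28.521%.

12.929%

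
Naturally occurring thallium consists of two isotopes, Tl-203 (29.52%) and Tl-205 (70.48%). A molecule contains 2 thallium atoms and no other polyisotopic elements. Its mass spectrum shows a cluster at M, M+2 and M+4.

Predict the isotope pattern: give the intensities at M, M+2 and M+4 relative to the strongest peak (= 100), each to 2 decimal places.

17.54 : 83.77 : 100.00

The 2 Tl atoms are independent, so intensities follow the terms of (0.2952 + 0.7048)^2.
P(M) = 0.2952^2 = 0.087143
P(M+2) = 2 × 0.2952^1 × 0.7048^1 = 0.416114
P(M+4) = 0.7048^2 = 0.496743
The M+4 peak is largest (0.496743); scaling to 100 gives 17.54 : 83.77 : 100.00.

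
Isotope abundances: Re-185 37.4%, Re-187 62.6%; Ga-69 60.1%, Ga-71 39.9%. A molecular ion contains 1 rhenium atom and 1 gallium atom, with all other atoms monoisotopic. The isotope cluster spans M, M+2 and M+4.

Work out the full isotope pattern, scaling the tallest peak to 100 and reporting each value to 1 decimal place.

Rhenium pattern (n=1): 0.3740 : 0.6260
Gallium pattern (n=1): 0.6010 : 0.3990
Convolve the two distributions (both contribute in 2-u steps):
  M: 0.3740×0.6010 = 0.224774
  M+2: 0.3740×0.3990 + 0.6260×0.6010 = 0.525452
  M+4: 0.6260×0.3990 = 0.249774
Scale to base peak (0.525452) = 100: 42.8 : 100.0 : 47.5

42.8 : 100.0 : 47.5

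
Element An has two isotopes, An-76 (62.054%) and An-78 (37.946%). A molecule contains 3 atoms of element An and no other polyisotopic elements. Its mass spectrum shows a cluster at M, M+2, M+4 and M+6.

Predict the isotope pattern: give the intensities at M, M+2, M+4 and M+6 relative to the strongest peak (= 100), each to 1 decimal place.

54.5 : 100.0 : 61.1 : 12.5

Expanding (0.62054 + 0.37946)^3:
P(M) = 0.62054^3 = 0.238951
P(M+2) = 3 × 0.62054^2 × 0.37946^1 = 0.438356
P(M+4) = 3 × 0.62054^1 × 0.37946^2 = 0.268054
P(M+6) = 0.37946^3 = 0.054638
The M+2 peak is largest (0.438356); scaling to 100 gives 54.5 : 100.0 : 61.1 : 12.5.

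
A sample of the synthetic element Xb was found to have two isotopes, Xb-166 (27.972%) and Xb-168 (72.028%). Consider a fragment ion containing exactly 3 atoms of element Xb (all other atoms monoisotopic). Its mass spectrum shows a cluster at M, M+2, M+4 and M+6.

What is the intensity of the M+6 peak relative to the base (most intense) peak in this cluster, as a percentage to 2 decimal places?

Term probabilities: M 0.0219, M+2 0.1691, M+4 0.4354, M+6 0.3737. Base peak = M+4.
P(M+4) = C(3,2) × 0.27972^1 × 0.72028^2 = 3 × 0.27972 × 0.51880328 = 0.435359 (base)
P(M+6) = C(3,3) × 0.27972^0 × 0.72028^3 = 1 × 1.0000 × 0.37368363 = 0.373684
Relative intensity = 0.373684 / 0.435359 × 100 = 85.83

85.83%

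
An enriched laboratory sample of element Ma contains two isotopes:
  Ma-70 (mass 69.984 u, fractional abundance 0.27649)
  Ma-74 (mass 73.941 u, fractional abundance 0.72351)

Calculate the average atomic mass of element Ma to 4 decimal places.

72.8469 u

The abundance-weighted mean is 0.27649 × 69.984 + 0.72351 × 73.941
= 19.34988 + 53.49705 = 72.84693 u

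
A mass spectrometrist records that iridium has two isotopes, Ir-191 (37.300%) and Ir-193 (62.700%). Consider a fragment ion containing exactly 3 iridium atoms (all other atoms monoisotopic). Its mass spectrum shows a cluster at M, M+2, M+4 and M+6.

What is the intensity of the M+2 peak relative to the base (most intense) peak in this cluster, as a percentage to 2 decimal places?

(0.37300 + 0.62700)^3 gives M 0.0519, M+2 0.2617, M+4 0.4399, M+6 0.2465; the largest is M+4.
P(M+4) = C(3,2) × 0.37300^1 × 0.62700^2 = 3 × 0.3730 × 0.393129 = 0.439911 (base)
P(M+2) = C(3,1) × 0.37300^2 × 0.62700^1 = 3 × 0.139129 × 0.6270 = 0.261702
Relative intensity = 0.261702 / 0.439911 × 100 = 59.49

59.49%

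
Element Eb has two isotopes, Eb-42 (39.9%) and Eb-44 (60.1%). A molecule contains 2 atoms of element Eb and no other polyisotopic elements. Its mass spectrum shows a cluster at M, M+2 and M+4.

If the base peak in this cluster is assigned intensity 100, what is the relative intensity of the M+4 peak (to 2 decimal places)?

(0.399 + 0.601)^2 gives M 0.1592, M+2 0.4796, M+4 0.3612; the largest is M+2.
P(M+2) = C(2,1) × 0.399^1 × 0.601^1 = 2 × 0.3990 × 0.6010 = 0.479598 (base)
P(M+4) = C(2,2) × 0.399^0 × 0.601^2 = 1 × 1.0000 × 0.361201 = 0.361201
Relative intensity = 0.361201 / 0.479598 × 100 = 75.31

75.31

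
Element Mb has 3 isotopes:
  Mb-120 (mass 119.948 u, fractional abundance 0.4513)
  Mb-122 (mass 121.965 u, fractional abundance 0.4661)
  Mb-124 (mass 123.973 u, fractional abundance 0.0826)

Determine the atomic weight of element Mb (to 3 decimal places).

Weight each isotope mass by its fractional abundance: 0.4513 × 119.948 + 0.4661 × 121.965 + 0.0826 × 123.973
= 54.1325 + 56.8479 + 10.2402 = 121.2206 u

121.221 u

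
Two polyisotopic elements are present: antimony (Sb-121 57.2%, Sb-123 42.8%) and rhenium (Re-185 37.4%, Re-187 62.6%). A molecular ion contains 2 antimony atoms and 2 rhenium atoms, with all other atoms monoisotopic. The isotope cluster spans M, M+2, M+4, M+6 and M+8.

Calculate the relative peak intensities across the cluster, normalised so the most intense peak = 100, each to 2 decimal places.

11.95 : 57.87 : 100.00 : 72.47 : 18.74

Antimony pattern (n=2): 0.327184 : 0.489632 : 0.183184
Rhenium pattern (n=2): 0.139876 : 0.468248 : 0.391876
Convolve the two distributions (both contribute in 2-u steps):
  M: 0.327184×0.139876 = 0.045765
  M+2: 0.327184×0.468248 + 0.489632×0.139876 = 0.221691
  M+4: 0.327184×0.391876 + 0.489632×0.468248 + 0.183184×0.139876 = 0.383108
  M+6: 0.489632×0.391876 + 0.183184×0.468248 = 0.277651
  M+8: 0.183184×0.391876 = 0.071785
Scale to base peak (0.383108) = 100: 11.95 : 57.87 : 100.00 : 72.47 : 18.74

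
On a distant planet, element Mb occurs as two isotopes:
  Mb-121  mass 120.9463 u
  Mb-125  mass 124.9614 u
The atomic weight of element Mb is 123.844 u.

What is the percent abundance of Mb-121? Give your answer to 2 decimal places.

27.83%

Let x be the fractional abundance of Mb-121; then Mb-125 has abundance 1 − x.
120.9463·x + 124.9614·(1 − x) = 123.844
(120.9463 − 124.9614)·x = 123.844 − 124.9614
x = -1.1174 / -4.0151 = 0.27830 → 27.83% Mb-121, 72.17% Mb-125.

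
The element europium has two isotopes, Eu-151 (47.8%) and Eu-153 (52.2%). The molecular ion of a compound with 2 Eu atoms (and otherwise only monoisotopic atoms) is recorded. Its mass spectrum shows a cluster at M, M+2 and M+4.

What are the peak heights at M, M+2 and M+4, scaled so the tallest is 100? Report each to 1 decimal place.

The 2 Eu atoms are independent, so intensities follow the terms of (0.478 + 0.522)^2.
P(M) = 0.478^2 = 0.228484
P(M+2) = 2 × 0.478^1 × 0.522^1 = 0.499032
P(M+4) = 0.522^2 = 0.272484
The M+2 peak is largest (0.499032); scaling to 100 gives 45.8 : 100.0 : 54.6.

45.8 : 100.0 : 54.6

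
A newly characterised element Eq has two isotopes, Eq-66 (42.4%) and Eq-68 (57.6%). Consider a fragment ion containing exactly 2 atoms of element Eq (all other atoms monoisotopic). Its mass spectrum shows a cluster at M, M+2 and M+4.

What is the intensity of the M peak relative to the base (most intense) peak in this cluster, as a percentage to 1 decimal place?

36.8%

Term probabilities: M 0.1798, M+2 0.4884, M+4 0.3318. Base peak = M+2.
P(M+2) = C(2,1) × 0.424^1 × 0.576^1 = 2 × 0.4240 × 0.5760 = 0.488448 (base)
P(M) = C(2,0) × 0.424^2 × 0.576^0 = 1 × 0.179776 × 1.0000 = 0.179776
Relative intensity = 0.179776 / 0.488448 × 100 = 36.8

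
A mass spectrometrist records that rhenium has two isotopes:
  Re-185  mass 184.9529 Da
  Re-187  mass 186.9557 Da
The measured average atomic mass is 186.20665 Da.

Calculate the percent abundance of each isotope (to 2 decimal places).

With x = fraction of Re-185 (so Re-187 is 1 − x):
184.9529·x + 186.9557·(1 − x) = 186.20665
(184.9529 − 186.9557)·x = 186.20665 − 186.9557
x = -0.74905 / -2.0028 = 0.37400 → 37.40% Re-185, 62.60% Re-187.

Re-185: 37.40%, Re-187: 62.60%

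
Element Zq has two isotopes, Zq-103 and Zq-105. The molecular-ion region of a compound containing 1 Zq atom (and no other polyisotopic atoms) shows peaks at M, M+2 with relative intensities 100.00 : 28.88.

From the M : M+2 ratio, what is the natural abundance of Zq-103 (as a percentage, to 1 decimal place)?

If p is the fraction of Zq that is Zq-103, then I(M+2)/I(M) = [C(1,1)·p^0·(1−p)] / p^1 = 1·(1−p)/p = 28.88/100.00 = 0.2888
(1−p)/p = 0.2888/1 = 0.2888  ⇒  p = 1/(1 + 0.2888) = 0.7759
Zq-103: 77.6%, Zq-105: 22.4%.

77.6%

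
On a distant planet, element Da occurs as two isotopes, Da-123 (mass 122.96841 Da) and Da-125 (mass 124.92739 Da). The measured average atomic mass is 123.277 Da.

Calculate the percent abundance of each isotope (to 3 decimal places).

With x = fraction of Da-123 (so Da-125 is 1 − x):
122.96841·x + 124.92739·(1 − x) = 123.277
(122.96841 − 124.92739)·x = 123.277 − 124.92739
x = -1.65039 / -1.95898 = 0.84247 → 84.247% Da-123, 15.753% Da-125.

Da-123: 84.247%, Da-125: 15.753%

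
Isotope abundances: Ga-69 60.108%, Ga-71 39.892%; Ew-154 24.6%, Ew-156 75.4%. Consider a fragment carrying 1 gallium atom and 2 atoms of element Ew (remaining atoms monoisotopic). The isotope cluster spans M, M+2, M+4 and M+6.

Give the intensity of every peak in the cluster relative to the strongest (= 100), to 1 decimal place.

7.4 : 50.5 : 100.0 : 46.3

Gallium pattern (n=1): 0.60108 : 0.39892
Element Ew pattern (n=2): 0.060516 : 0.370968 : 0.568516
Convolve the two distributions (both contribute in 2-u steps):
  M: 0.60108×0.060516 = 0.036375
  M+2: 0.60108×0.370968 + 0.39892×0.060516 = 0.247122
  M+4: 0.60108×0.568516 + 0.39892×0.370968 = 0.489710
  M+6: 0.39892×0.568516 = 0.226792
Scale to base peak (0.489710) = 100: 7.4 : 50.5 : 100.0 : 46.3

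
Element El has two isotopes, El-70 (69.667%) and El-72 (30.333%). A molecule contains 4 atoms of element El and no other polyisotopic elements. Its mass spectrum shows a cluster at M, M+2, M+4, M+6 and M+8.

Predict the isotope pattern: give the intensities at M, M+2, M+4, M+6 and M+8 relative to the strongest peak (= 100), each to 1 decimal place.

The 4 El atoms are independent, so intensities follow the terms of (0.69667 + 0.30333)^4.
P(M) = 0.69667^4 = 0.235564
P(M+2) = 4 × 0.69667^3 × 0.30333^1 = 0.410258
P(M+4) = 6 × 0.69667^2 × 0.30333^2 = 0.267939
P(M+6) = 4 × 0.69667^1 × 0.30333^3 = 0.077774
P(M+8) = 0.30333^4 = 0.008466
The M+2 peak is largest (0.410258); scaling to 100 gives 57.4 : 100.0 : 65.3 : 19.0 : 2.1.

57.4 : 100.0 : 65.3 : 19.0 : 2.1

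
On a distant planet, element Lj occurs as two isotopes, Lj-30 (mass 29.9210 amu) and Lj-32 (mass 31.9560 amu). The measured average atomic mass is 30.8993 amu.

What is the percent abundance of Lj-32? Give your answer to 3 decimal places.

With x = fraction of Lj-30 (so Lj-32 is 1 − x):
29.9210·x + 31.9560·(1 − x) = 30.8993
(29.9210 − 31.9560)·x = 30.8993 − 31.9560
x = -1.0567 / -2.0350 = 0.51926 → 51.926% Lj-30, 48.074% Lj-32.

48.074%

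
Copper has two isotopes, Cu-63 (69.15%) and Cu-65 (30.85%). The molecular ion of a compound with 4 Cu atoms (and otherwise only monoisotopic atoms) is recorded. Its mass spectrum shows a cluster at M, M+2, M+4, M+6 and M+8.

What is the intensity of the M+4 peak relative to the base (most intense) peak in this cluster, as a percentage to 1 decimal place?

(0.6915 + 0.3085)^4 gives M 0.2286, M+2 0.4080, M+4 0.2731, M+6 0.0812, M+8 0.0091; the largest is M+2.
P(M+2) = C(4,1) × 0.6915^3 × 0.3085^1 = 4 × 0.33065611 × 0.3085 = 0.408030 (base)
P(M+4) = C(4,2) × 0.6915^2 × 0.3085^2 = 6 × 0.47817225 × 0.09517225 = 0.273052
Relative intensity = 0.273052 / 0.408030 × 100 = 66.9

66.9%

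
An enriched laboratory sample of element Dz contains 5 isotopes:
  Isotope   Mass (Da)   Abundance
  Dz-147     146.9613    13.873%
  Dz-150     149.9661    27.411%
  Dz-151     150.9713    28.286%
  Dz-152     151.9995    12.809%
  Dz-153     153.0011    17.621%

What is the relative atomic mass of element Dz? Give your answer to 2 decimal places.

150.63 Da

Average mass = Σ (abundance × isotope mass) = 0.13873 × 146.9613 + 0.27411 × 149.9661 + 0.28286 × 150.9713 + 0.12809 × 151.9995 + 0.17621 × 153.0011
= 20.38794 + 41.10721 + 42.70374 + 19.46962 + 26.96032 = 150.62883 Da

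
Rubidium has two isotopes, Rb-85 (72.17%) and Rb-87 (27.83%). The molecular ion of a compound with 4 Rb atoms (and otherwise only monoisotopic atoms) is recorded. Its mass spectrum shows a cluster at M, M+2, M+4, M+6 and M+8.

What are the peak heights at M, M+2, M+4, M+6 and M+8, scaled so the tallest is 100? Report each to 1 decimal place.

Each Rb atom is independently Rb-85 (p = 0.7217) or Rb-87 (q = 0.2783); the cluster is the binomial expansion (p + q)^4.
P(M) = 0.7217^4 = 0.271286
P(M+2) = 4 × 0.7217^3 × 0.2783^1 = 0.418450
P(M+4) = 6 × 0.7217^2 × 0.2783^2 = 0.242042
P(M+6) = 4 × 0.7217^1 × 0.2783^3 = 0.062224
P(M+8) = 0.2783^4 = 0.005999
The M+2 peak is largest (0.418450); scaling to 100 gives 64.8 : 100.0 : 57.8 : 14.9 : 1.4.

64.8 : 100.0 : 57.8 : 14.9 : 1.4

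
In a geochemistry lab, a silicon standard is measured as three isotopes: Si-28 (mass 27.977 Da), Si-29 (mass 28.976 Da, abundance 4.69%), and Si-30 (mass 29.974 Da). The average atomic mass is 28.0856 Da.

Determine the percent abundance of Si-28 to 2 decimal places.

Let x and y be the fractions of Si-28 and Si-30. Then x + y = 1 − 0.0469 = 0.9531 and 27.977x + 29.974y = 28.0856 − 0.0469×28.976 = 26.7266256.
Substituting: 27.977x + 29.974(0.9531 − x) = 26.7266256
(27.977 − 29.974)x = -1.8415938  ⇒  x = 0.92218, y = 0.03092
Si-28: 92.22%, Si-30: 3.09%.

92.22%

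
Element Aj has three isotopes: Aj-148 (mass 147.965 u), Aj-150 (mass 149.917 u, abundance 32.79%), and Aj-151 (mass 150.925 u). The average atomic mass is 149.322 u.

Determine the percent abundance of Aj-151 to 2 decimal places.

24.22%

Let x and y be the fractions of Aj-148 and Aj-151. Then x + y = 1 − 0.3279 = 0.6721 and 147.965x + 150.925y = 149.322 − 0.3279×149.917 = 100.1642157.
Substituting: 147.965x + 150.925(0.6721 − x) = 100.1642157
(147.965 − 150.925)x = -1.2724768  ⇒  x = 0.42989, y = 0.24221
Aj-148: 42.99%, Aj-151: 24.22%.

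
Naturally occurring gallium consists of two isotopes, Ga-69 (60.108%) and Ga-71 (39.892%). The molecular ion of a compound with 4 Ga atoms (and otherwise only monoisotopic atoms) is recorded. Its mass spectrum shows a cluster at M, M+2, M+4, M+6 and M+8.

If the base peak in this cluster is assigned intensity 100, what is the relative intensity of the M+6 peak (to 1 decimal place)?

44.0

(0.60108 + 0.39892)^4 gives M 0.1305, M+2 0.3465, M+4 0.3450, M+6 0.1526, M+8 0.0253; the largest is M+2.
P(M+2) = C(4,1) × 0.60108^3 × 0.39892^1 = 4 × 0.2171685 × 0.39892 = 0.346531 (base)
P(M+6) = C(4,3) × 0.60108^1 × 0.39892^3 = 4 × 0.60108 × 0.063483 = 0.152633
Relative intensity = 0.152633 / 0.346531 × 100 = 44.0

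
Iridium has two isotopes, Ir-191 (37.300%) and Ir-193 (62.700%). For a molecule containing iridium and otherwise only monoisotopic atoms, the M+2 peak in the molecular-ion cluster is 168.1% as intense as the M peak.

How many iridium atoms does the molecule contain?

For n independent Ir atoms, I(M+2)/I(M) = n · (abundance Ir-193) / (abundance Ir-191) = n · 0.62700/0.37300.
n = 1.681 × 0.37300/0.62700 = 1.00 ≈ 1

1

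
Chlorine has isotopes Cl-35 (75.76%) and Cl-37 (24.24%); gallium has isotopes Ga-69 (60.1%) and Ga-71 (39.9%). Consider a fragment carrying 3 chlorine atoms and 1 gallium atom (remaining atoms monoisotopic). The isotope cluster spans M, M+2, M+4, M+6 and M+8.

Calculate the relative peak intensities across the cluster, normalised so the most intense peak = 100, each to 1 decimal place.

Chlorine pattern (n=3): 0.4348304 : 0.41738208 : 0.13354464 : 0.01424288
Gallium pattern (n=1): 0.6010 : 0.3990
Convolve the two distributions (both contribute in 2-u steps):
  M: 0.4348304×0.6010 = 0.261333
  M+2: 0.4348304×0.3990 + 0.41738208×0.6010 = 0.424344
  M+4: 0.41738208×0.3990 + 0.13354464×0.6010 = 0.246796
  M+6: 0.13354464×0.3990 + 0.01424288×0.6010 = 0.061844
  M+8: 0.01424288×0.3990 = 0.005683
Scale to base peak (0.424344) = 100: 61.6 : 100.0 : 58.2 : 14.6 : 1.3

61.6 : 100.0 : 58.2 : 14.6 : 1.3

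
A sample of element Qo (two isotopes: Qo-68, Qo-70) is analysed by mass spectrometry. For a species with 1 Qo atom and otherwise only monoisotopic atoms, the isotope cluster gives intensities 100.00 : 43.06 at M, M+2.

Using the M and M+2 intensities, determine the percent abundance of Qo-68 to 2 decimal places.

69.90%

Let p = fractional abundance of Qo-68. I(M+2)/I(M) = [C(1,1)·p^0·(1−p)] / p^1 = 1·(1−p)/p = 43.06/100.00 = 0.4306
(1−p)/p = 0.4306/1 = 0.4306  ⇒  p = 1/(1 + 0.4306) = 0.6990
Qo-68: 69.90%, Qo-70: 30.10%.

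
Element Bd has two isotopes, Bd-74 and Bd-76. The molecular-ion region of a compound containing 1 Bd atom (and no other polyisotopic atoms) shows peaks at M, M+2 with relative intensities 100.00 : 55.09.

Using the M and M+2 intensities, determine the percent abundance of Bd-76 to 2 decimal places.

Write p for the Bd-74 fraction. I(M+2)/I(M) = [C(1,1)·p^0·(1−p)] / p^1 = 1·(1−p)/p = 55.09/100.00 = 0.5509
(1−p)/p = 0.5509/1 = 0.5509  ⇒  p = 1/(1 + 0.5509) = 0.6448
Bd-74: 64.48%, Bd-76: 35.52%.

35.52%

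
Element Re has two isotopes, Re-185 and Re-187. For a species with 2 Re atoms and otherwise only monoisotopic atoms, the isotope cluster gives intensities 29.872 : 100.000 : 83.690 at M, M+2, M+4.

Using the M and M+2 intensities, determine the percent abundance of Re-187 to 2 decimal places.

62.60%

If p is the fraction of Re that is Re-185, then I(M+2)/I(M) = [C(2,1)·p^1·(1−p)] / p^2 = 2·(1−p)/p = 100.000/29.872 = 3.3476
(1−p)/p = 3.3476/2 = 1.6738  ⇒  p = 1/(1 + 1.6738) = 0.3740
Re-185: 37.40%, Re-187: 62.60%.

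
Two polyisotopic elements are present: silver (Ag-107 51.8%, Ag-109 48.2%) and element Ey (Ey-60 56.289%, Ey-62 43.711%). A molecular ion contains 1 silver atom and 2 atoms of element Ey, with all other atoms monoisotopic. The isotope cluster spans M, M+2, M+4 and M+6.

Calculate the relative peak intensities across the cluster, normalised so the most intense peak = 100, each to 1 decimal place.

40.3 : 100.0 : 82.5 : 22.6

Silver pattern (n=1): 0.5180 : 0.4820
Element Ey pattern (n=2): 0.31684515 : 0.4920897 : 0.19106515
Convolve the two distributions (both contribute in 2-u steps):
  M: 0.5180×0.31684515 = 0.164126
  M+2: 0.5180×0.4920897 + 0.4820×0.31684515 = 0.407622
  M+4: 0.5180×0.19106515 + 0.4820×0.4920897 = 0.336159
  M+6: 0.4820×0.19106515 = 0.092093
Scale to base peak (0.407622) = 100: 40.3 : 100.0 : 82.5 : 22.6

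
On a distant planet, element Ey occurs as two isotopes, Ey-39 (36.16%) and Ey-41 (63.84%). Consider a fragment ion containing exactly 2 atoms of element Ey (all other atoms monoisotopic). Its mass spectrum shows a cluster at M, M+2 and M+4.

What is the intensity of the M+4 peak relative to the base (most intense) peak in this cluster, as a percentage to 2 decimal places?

Binomial terms of (0.3616 + 0.6384)^2: M 0.1308, M+2 0.4617, M+4 0.4076 → M+2 is the base peak.
P(M+2) = C(2,1) × 0.3616^1 × 0.6384^1 = 2 × 0.3616 × 0.6384 = 0.461691 (base)
P(M+4) = C(2,2) × 0.3616^0 × 0.6384^2 = 1 × 1.0000 × 0.40755456 = 0.407555
Relative intensity = 0.407555 / 0.461691 × 100 = 88.27

88.27%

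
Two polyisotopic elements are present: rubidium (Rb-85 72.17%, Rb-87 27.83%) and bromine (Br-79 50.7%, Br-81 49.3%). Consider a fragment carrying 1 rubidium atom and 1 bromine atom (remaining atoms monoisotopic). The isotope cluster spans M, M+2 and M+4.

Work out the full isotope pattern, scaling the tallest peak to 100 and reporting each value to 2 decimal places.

73.64 : 100.00 : 27.61

Rubidium pattern (n=1): 0.7217 : 0.2783
Bromine pattern (n=1): 0.5070 : 0.4930
Convolve the two distributions (both contribute in 2-u steps):
  M: 0.7217×0.5070 = 0.365902
  M+2: 0.7217×0.4930 + 0.2783×0.5070 = 0.496896
  M+4: 0.2783×0.4930 = 0.137202
Scale to base peak (0.496896) = 100: 73.64 : 100.00 : 27.61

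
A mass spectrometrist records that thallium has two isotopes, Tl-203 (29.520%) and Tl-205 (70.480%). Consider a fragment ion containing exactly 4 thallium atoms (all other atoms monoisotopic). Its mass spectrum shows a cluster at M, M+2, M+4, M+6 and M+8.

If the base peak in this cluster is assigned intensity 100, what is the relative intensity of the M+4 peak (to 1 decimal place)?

62.8

(0.29520 + 0.70480)^4 gives M 0.0076, M+2 0.0725, M+4 0.2597, M+6 0.4134, M+8 0.2468; the largest is M+6.
P(M+6) = C(4,3) × 0.29520^1 × 0.70480^3 = 4 × 0.2952 × 0.35010449 = 0.413403 (base)
P(M+4) = C(4,2) × 0.29520^2 × 0.70480^2 = 6 × 0.08714304 × 0.49674304 = 0.259726
Relative intensity = 0.259726 / 0.413403 × 100 = 62.8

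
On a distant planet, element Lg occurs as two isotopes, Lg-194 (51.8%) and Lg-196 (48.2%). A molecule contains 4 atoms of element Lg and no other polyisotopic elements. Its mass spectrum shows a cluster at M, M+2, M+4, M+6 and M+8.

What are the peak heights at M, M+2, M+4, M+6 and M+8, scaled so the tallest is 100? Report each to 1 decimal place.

The 4 Lg atoms are independent, so intensities follow the terms of (0.518 + 0.482)^4.
P(M) = 0.518^4 = 0.071998
P(M+2) = 4 × 0.518^3 × 0.482^1 = 0.267976
P(M+4) = 6 × 0.518^2 × 0.482^2 = 0.374029
P(M+6) = 4 × 0.518^1 × 0.482^3 = 0.232023
P(M+8) = 0.482^4 = 0.053974
The M+4 peak is largest (0.374029); scaling to 100 gives 19.2 : 71.6 : 100.0 : 62.0 : 14.4.

19.2 : 71.6 : 100.0 : 62.0 : 14.4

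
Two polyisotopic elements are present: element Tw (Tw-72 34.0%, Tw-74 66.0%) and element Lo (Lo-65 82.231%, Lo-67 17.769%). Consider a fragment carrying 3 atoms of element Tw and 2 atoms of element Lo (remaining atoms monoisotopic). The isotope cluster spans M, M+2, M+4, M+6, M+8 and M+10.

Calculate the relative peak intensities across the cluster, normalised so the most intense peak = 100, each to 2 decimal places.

Element Tw pattern (n=3): 0.039304 : 0.228888 : 0.444312 : 0.287496
Element Lo pattern (n=2): 0.67619374 : 0.29223253 : 0.03157374
Convolve the two distributions (both contribute in 2-u steps):
  M: 0.039304×0.67619374 = 0.026577
  M+2: 0.039304×0.29223253 + 0.228888×0.67619374 = 0.166259
  M+4: 0.039304×0.03157374 + 0.228888×0.29223253 + 0.444312×0.67619374 = 0.368570
  M+6: 0.228888×0.03157374 + 0.444312×0.29223253 + 0.287496×0.67619374 = 0.331472
  M+8: 0.444312×0.03157374 + 0.287496×0.29223253 = 0.098044
  M+10: 0.287496×0.03157374 = 0.009077
Scale to base peak (0.368570) = 100: 7.21 : 45.11 : 100.00 : 89.93 : 26.60 : 2.46

7.21 : 45.11 : 100.00 : 89.93 : 26.60 : 2.46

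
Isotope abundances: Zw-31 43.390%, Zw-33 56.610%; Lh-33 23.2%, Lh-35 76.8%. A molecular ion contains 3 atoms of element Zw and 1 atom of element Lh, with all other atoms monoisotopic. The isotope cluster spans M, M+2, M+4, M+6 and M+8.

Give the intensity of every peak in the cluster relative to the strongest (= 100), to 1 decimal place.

Element Zw pattern (n=3): 0.08169001 : 0.3197376 : 0.41715477 : 0.18141762
Element Lh pattern (n=1): 0.2320 : 0.7680
Convolve the two distributions (both contribute in 2-u steps):
  M: 0.08169001×0.2320 = 0.018952
  M+2: 0.08169001×0.7680 + 0.3197376×0.2320 = 0.136917
  M+4: 0.3197376×0.7680 + 0.41715477×0.2320 = 0.342338
  M+6: 0.41715477×0.7680 + 0.18141762×0.2320 = 0.362464
  M+8: 0.18141762×0.7680 = 0.139329
Scale to base peak (0.362464) = 100: 5.2 : 37.8 : 94.4 : 100.0 : 38.4

5.2 : 37.8 : 94.4 : 100.0 : 38.4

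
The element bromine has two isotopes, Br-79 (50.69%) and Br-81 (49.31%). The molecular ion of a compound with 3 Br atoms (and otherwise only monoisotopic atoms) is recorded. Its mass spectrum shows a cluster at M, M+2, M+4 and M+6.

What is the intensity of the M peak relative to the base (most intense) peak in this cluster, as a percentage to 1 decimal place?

Binomial terms of (0.5069 + 0.4931)^3: M 0.1302, M+2 0.3801, M+4 0.3698, M+6 0.1199 → M+2 is the base peak.
P(M+2) = C(3,1) × 0.5069^2 × 0.4931^1 = 3 × 0.25694761 × 0.4931 = 0.380103 (base)
P(M) = C(3,0) × 0.5069^3 × 0.4931^0 = 1 × 0.13024674 × 1.0000 = 0.130247
Relative intensity = 0.130247 / 0.380103 × 100 = 34.3

34.3%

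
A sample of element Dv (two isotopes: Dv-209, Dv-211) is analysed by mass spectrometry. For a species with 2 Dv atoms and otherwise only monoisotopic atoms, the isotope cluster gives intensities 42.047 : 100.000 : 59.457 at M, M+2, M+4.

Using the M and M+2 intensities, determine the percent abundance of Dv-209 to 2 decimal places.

Write p for the Dv-209 fraction. I(M+2)/I(M) = [C(2,1)·p^1·(1−p)] / p^2 = 2·(1−p)/p = 100.000/42.047 = 2.3783
(1−p)/p = 2.3783/2 = 1.1891  ⇒  p = 1/(1 + 1.1891) = 0.4568
Dv-209: 45.68%, Dv-211: 54.32%.

45.68%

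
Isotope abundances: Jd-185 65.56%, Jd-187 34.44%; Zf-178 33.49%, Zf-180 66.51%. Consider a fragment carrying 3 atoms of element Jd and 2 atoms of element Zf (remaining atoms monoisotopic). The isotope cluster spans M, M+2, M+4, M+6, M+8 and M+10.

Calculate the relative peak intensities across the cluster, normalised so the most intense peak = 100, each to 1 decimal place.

Element Jd pattern (n=3): 0.28178433 : 0.4440811 : 0.23328482 : 0.04084975
Element Zf pattern (n=2): 0.11215801 : 0.44548398 : 0.44235801
Convolve the two distributions (both contribute in 2-u steps):
  M: 0.28178433×0.11215801 = 0.031604
  M+2: 0.28178433×0.44548398 + 0.4440811×0.11215801 = 0.175338
  M+4: 0.28178433×0.44235801 + 0.4440811×0.44548398 + 0.23328482×0.11215801 = 0.348645
  M+6: 0.4440811×0.44235801 + 0.23328482×0.44548398 + 0.04084975×0.11215801 = 0.304949
  M+8: 0.23328482×0.44235801 + 0.04084975×0.44548398 = 0.121393
  M+10: 0.04084975×0.44235801 = 0.018070
Scale to base peak (0.348645) = 100: 9.1 : 50.3 : 100.0 : 87.5 : 34.8 : 5.2

9.1 : 50.3 : 100.0 : 87.5 : 34.8 : 5.2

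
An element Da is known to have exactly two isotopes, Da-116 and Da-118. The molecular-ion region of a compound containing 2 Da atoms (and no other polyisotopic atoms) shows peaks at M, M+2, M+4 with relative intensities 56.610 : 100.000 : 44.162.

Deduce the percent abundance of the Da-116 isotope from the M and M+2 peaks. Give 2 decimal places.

If p is the fraction of Da that is Da-116, then I(M+2)/I(M) = [C(2,1)·p^1·(1−p)] / p^2 = 2·(1−p)/p = 100.000/56.610 = 1.7665
(1−p)/p = 1.7665/2 = 0.8832  ⇒  p = 1/(1 + 0.8832) = 0.5310
Da-116: 53.10%, Da-118: 46.90%.

53.10%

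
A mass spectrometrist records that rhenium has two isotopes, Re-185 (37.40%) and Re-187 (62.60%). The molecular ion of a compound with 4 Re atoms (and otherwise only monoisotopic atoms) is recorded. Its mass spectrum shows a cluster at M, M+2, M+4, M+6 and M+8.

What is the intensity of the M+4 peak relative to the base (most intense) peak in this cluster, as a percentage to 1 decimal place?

(0.3740 + 0.6260)^4 gives M 0.0196, M+2 0.1310, M+4 0.3289, M+6 0.3670, M+8 0.1536; the largest is M+6.
P(M+6) = C(4,3) × 0.3740^1 × 0.6260^3 = 4 × 0.3740 × 0.24531438 = 0.366990 (base)
P(M+4) = C(4,2) × 0.3740^2 × 0.6260^2 = 6 × 0.139876 × 0.391876 = 0.328884
Relative intensity = 0.328884 / 0.366990 × 100 = 89.6

89.6%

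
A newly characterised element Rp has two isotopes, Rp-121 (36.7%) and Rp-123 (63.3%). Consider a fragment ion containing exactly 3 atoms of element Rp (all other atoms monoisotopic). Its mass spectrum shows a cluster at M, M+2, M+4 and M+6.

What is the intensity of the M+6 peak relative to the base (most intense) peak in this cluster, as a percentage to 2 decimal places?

(0.367 + 0.633)^3 gives M 0.0494, M+2 0.2558, M+4 0.4412, M+6 0.2536; the largest is M+4.
P(M+4) = C(3,2) × 0.367^1 × 0.633^2 = 3 × 0.3670 × 0.400689 = 0.441159 (base)
P(M+6) = C(3,3) × 0.367^0 × 0.633^3 = 1 × 1.0000 × 0.25363614 = 0.253636
Relative intensity = 0.253636 / 0.441159 × 100 = 57.49

57.49%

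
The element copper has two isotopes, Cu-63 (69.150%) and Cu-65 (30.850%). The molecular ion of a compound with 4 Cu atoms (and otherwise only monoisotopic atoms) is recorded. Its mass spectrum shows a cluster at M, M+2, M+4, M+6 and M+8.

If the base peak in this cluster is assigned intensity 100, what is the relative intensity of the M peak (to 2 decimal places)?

56.04

Term probabilities: M 0.2286, M+2 0.4080, M+4 0.2731, M+6 0.0812, M+8 0.0091. Base peak = M+2.
P(M+2) = C(4,1) × 0.69150^3 × 0.30850^1 = 4 × 0.33065611 × 0.3085 = 0.408030 (base)
P(M) = C(4,0) × 0.69150^4 × 0.30850^0 = 1 × 0.2286487 × 1.0000 = 0.228649
Relative intensity = 0.228649 / 0.408030 × 100 = 56.04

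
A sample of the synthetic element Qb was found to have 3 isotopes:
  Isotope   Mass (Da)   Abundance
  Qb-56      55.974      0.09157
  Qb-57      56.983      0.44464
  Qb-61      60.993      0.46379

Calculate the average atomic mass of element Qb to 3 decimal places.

58.750 Da

Weight each isotope mass by its fractional abundance: 0.09157 × 55.974 + 0.44464 × 56.983 + 0.46379 × 60.993
= 5.1255 + 25.3369 + 28.2879 = 58.7503 Da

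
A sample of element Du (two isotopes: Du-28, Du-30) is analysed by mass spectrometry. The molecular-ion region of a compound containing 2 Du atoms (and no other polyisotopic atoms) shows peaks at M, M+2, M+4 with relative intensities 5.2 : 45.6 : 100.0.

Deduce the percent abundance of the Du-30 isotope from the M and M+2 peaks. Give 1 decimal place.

If p is the fraction of Du that is Du-28, then I(M+2)/I(M) = [C(2,1)·p^1·(1−p)] / p^2 = 2·(1−p)/p = 45.6/5.2 = 8.7692
(1−p)/p = 8.7692/2 = 4.3846  ⇒  p = 1/(1 + 4.3846) = 0.1857
Du-28: 18.6%, Du-30: 81.4%.

81.4%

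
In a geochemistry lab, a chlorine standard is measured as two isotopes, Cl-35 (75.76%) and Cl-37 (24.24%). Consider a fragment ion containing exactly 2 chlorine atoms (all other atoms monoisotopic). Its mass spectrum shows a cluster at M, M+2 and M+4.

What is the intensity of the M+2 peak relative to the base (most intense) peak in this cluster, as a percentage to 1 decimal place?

64.0%

(0.7576 + 0.2424)^2 gives M 0.5740, M+2 0.3673, M+4 0.0588; the largest is M.
P(M) = C(2,0) × 0.7576^2 × 0.2424^0 = 1 × 0.57395776 × 1.0000 = 0.573958 (base)
P(M+2) = C(2,1) × 0.7576^1 × 0.2424^1 = 2 × 0.7576 × 0.2424 = 0.367284
Relative intensity = 0.367284 / 0.573958 × 100 = 64.0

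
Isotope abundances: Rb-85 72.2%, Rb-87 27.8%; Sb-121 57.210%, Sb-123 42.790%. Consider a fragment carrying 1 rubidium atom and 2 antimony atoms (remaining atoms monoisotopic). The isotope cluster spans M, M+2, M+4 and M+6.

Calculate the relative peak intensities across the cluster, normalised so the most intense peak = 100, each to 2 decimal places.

Rubidium pattern (n=1): 0.7220 : 0.2780
Antimony pattern (n=2): 0.32729841 : 0.48960318 : 0.18309841
Convolve the two distributions (both contribute in 2-u steps):
  M: 0.7220×0.32729841 = 0.236309
  M+2: 0.7220×0.48960318 + 0.2780×0.32729841 = 0.444482
  M+4: 0.7220×0.18309841 + 0.2780×0.48960318 = 0.268307
  M+6: 0.2780×0.18309841 = 0.050901
Scale to base peak (0.444482) = 100: 53.17 : 100.00 : 60.36 : 11.45

53.17 : 100.00 : 60.36 : 11.45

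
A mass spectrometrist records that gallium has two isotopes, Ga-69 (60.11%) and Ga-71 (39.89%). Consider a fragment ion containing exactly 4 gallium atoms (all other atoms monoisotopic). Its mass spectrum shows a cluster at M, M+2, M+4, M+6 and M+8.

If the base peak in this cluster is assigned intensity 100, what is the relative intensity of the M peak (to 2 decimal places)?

Term probabilities: M 0.1306, M+2 0.3465, M+4 0.3450, M+6 0.1526, M+8 0.0253. Base peak = M+2.
P(M+2) = C(4,1) × 0.6011^3 × 0.3989^1 = 4 × 0.21719018 × 0.3989 = 0.346549 (base)
P(M) = C(4,0) × 0.6011^4 × 0.3989^0 = 1 × 0.13055302 × 1.0000 = 0.130553
Relative intensity = 0.130553 / 0.346549 × 100 = 37.67

37.67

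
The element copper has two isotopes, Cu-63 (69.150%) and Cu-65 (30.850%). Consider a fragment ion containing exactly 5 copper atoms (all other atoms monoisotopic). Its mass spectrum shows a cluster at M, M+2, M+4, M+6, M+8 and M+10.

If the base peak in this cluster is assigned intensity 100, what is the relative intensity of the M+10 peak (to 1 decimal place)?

0.8

Binomial terms of (0.69150 + 0.30850)^5: M 0.1581, M+2 0.3527, M+4 0.3147, M+6 0.1404, M+8 0.0313, M+10 0.0028 → M+2 is the base peak.
P(M+2) = C(5,1) × 0.69150^4 × 0.30850^1 = 5 × 0.2286487 × 0.3085 = 0.352691 (base)
P(M+10) = C(5,5) × 0.69150^0 × 0.30850^5 = 1 × 1.0000 × 0.00279432 = 0.002794
Relative intensity = 0.002794 / 0.352691 × 100 = 0.8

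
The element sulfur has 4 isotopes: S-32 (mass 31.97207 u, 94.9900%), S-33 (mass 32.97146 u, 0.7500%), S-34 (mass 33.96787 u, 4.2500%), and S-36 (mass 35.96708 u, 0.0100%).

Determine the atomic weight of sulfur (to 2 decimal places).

32.06 u

The abundance-weighted mean is 0.949900 × 31.97207 + 0.007500 × 32.97146 + 0.042500 × 33.96787 + 0.000100 × 35.96708
= 30.370269 + 0.247286 + 1.443634 + 0.003597 = 32.064786 u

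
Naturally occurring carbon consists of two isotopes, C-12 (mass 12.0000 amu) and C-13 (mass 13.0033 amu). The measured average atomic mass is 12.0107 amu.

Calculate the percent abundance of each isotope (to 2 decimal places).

C-12: 98.93%, C-13: 1.07%

Writing the weighted mean with unknown fraction x of C-12:
12.0000·x + 13.0033·(1 − x) = 12.0107
(12.0000 − 13.0033)·x = 12.0107 − 13.0033
x = -0.9926 / -1.0033 = 0.98934 → 98.93% C-12, 1.07% C-13.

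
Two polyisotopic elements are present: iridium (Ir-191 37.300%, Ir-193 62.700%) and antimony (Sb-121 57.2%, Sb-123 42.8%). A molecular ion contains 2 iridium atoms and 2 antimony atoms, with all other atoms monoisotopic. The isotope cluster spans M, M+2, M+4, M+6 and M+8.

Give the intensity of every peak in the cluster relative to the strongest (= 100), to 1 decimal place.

Iridium pattern (n=2): 0.139129 : 0.467742 : 0.393129
Antimony pattern (n=2): 0.327184 : 0.489632 : 0.183184
Convolve the two distributions (both contribute in 2-u steps):
  M: 0.139129×0.327184 = 0.045521
  M+2: 0.139129×0.489632 + 0.467742×0.327184 = 0.221160
  M+4: 0.139129×0.183184 + 0.467742×0.489632 + 0.393129×0.327184 = 0.383133
  M+6: 0.467742×0.183184 + 0.393129×0.489632 = 0.278171
  M+8: 0.393129×0.183184 = 0.072015
Scale to base peak (0.383133) = 100: 11.9 : 57.7 : 100.0 : 72.6 : 18.8

11.9 : 57.7 : 100.0 : 72.6 : 18.8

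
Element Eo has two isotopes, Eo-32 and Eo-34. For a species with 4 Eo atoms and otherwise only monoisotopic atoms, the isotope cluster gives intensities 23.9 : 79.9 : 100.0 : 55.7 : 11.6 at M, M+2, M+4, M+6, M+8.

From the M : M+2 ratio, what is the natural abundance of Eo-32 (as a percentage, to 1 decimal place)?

If p is the fraction of Eo that is Eo-32, then I(M+2)/I(M) = [C(4,1)·p^3·(1−p)] / p^4 = 4·(1−p)/p = 79.9/23.9 = 3.3431
(1−p)/p = 3.3431/4 = 0.8358  ⇒  p = 1/(1 + 0.8358) = 0.5447
Eo-32: 54.5%, Eo-34: 45.5%.

54.5%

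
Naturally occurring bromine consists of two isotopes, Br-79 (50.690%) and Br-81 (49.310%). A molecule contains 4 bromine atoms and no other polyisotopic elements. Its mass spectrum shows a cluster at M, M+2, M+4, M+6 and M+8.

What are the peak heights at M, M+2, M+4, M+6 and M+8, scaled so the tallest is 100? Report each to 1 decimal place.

Expanding (0.50690 + 0.49310)^4:
P(M) = 0.50690^4 = 0.066022
P(M+2) = 4 × 0.50690^3 × 0.49310^1 = 0.256899
P(M+4) = 6 × 0.50690^2 × 0.49310^2 = 0.374857
P(M+6) = 4 × 0.50690^1 × 0.49310^3 = 0.243101
P(M+8) = 0.49310^4 = 0.059121
The M+4 peak is largest (0.374857); scaling to 100 gives 17.6 : 68.5 : 100.0 : 64.9 : 15.8.

17.6 : 68.5 : 100.0 : 64.9 : 15.8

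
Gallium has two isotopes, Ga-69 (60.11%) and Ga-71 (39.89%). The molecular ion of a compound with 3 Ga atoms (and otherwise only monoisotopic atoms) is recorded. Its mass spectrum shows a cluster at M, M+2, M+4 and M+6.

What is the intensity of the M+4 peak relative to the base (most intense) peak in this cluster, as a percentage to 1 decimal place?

(0.6011 + 0.3989)^3 gives M 0.2172, M+2 0.4324, M+4 0.2869, M+6 0.0635; the largest is M+2.
P(M+2) = C(3,1) × 0.6011^2 × 0.3989^1 = 3 × 0.36132121 × 0.3989 = 0.432393 (base)
P(M+4) = C(3,2) × 0.6011^1 × 0.3989^2 = 3 × 0.6011 × 0.15912121 = 0.286943
Relative intensity = 0.286943 / 0.432393 × 100 = 66.4

66.4%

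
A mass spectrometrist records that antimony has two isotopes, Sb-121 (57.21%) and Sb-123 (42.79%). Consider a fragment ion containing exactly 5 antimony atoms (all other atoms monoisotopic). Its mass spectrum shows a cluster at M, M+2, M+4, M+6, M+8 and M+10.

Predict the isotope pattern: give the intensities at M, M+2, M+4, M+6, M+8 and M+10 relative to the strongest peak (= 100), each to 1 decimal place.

17.9 : 66.8 : 100.0 : 74.8 : 28.0 : 4.2

The 5 Sb atoms are independent, so intensities follow the terms of (0.5721 + 0.4279)^5.
P(M) = 0.5721^5 = 0.061286
P(M+2) = 5 × 0.5721^4 × 0.4279^1 = 0.229192
P(M+4) = 10 × 0.5721^3 × 0.4279^2 = 0.342847
P(M+6) = 10 × 0.5721^2 × 0.4279^3 = 0.256431
P(M+8) = 5 × 0.5721^1 × 0.4279^4 = 0.095898
P(M+10) = 0.4279^5 = 0.014345
The M+4 peak is largest (0.342847); scaling to 100 gives 17.9 : 66.8 : 100.0 : 74.8 : 28.0 : 4.2.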